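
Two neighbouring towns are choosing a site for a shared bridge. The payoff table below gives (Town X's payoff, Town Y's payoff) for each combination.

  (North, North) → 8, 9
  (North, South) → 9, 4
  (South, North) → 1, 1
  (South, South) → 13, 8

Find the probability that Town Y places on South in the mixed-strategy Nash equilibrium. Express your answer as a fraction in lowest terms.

7/11

Town Y's mix q on North must make Town X indifferent between North and South.
Town X's payoff from North: 8q + 9(1−q). From South: 1q + 13(1−q).
Set equal: 7q = 4(1−q) → q = 4/11.
Probability on South is 1 − 4/11 = 7/11.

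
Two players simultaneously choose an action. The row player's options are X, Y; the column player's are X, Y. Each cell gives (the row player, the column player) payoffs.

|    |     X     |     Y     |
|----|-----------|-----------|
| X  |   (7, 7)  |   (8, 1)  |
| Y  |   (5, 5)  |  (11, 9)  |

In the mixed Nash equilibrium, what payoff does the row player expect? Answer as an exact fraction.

37/5

The column player mixes with probability q on X, chosen so the row player is indifferent: 7q + 8(1−q) = 5q + 11(1−q) gives q = 3/5.
The row player's expected payoff (from either row, since indifferent) is 7·3/5 + 8·2/5 = 37/5.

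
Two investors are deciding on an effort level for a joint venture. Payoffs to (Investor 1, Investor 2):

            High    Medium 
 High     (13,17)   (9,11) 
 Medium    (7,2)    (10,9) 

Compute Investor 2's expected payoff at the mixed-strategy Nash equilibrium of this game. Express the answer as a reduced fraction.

Investor 1 mixes with probability p on High, chosen so Investor 2 is indifferent: 17p + 2(1−p) = 11p + 9(1−p) gives p = 7/13.
Investor 2's expected payoff is 17·7/13 + 2·6/13 = 131/13.

131/13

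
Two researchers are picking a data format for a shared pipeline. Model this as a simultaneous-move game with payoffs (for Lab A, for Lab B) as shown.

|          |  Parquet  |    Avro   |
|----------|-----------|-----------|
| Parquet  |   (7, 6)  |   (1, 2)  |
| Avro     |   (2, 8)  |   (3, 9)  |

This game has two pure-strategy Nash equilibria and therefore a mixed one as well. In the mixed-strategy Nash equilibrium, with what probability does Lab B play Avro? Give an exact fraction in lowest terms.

Lab B's mix q on Parquet must make Lab A indifferent between Parquet and Avro.
Lab A's payoff from Parquet: 7q + 1(1−q). From Avro: 2q + 3(1−q).
Set equal: 5q = 2(1−q) → q = 2/7.
Probability on Avro is 1 − 2/7 = 5/7.

5/7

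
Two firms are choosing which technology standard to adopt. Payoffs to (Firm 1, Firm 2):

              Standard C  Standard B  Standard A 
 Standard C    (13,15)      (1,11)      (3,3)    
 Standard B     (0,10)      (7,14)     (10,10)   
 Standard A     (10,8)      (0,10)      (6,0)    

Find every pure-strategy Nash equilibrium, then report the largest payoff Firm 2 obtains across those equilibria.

Both Standard C is a pure NE (Firm 1: 13 ≥ 10; Firm 2: 15 ≥ 11). Firm 2 gets 15.
Both Standard B is a pure NE (Firm 1: 7 ≥ 1; Firm 2: 14 ≥ 10). Firm 2 gets 14.
Every other cell has a profitable deviation for at least one player. Highest of {15, 14} is 15.

15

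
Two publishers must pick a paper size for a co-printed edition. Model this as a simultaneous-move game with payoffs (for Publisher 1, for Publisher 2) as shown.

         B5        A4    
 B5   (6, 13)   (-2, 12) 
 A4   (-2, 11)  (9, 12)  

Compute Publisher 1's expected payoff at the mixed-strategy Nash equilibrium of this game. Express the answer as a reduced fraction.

50/19

Publisher 2 mixes with probability q on B5, chosen so Publisher 1 is indifferent: 6q + (-2)(1−q) = (-2)q + 9(1−q) gives q = 11/19.
Publisher 1's expected payoff (from either row, since indifferent) is 6·11/19 + (-2)·8/19 = 50/19.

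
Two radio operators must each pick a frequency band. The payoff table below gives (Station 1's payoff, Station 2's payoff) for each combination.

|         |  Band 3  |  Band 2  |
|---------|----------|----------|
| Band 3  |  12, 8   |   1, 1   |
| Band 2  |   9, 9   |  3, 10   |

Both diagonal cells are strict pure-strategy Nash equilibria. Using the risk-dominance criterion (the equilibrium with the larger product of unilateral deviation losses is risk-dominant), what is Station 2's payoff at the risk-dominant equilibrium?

At both Band 3: Station 1 loses 12 − 9 = 3 by deviating; Station 2 loses 8 − 1 = 7. Product = 3·7 = 21.
At both Band 2: Station 1 loses 3 − 1 = 2 by deviating; Station 2 loses 10 − 9 = 1. Product = 2·1 = 2.
21 > 2, so both Band 3 is risk-dominant. Station 2's payoff there is 8.

8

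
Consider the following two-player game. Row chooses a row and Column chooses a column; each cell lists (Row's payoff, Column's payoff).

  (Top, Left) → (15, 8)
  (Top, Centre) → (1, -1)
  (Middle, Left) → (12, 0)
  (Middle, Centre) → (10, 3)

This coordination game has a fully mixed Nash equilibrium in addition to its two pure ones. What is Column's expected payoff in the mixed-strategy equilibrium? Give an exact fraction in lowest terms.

Row mixes with probability p on Top, chosen so Column is indifferent: 8p + 0(1−p) = (-1)p + 3(1−p) gives p = 1/4.
Column's expected payoff is 8·1/4 + 0·3/4 = 2.

2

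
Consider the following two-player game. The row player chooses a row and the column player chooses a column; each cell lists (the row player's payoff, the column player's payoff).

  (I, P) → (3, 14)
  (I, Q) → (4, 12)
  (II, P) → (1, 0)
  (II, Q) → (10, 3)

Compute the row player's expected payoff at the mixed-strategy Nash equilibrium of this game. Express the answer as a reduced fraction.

13/4

The column player mixes with probability q on P, chosen so the row player is indifferent: 3q + 4(1−q) = 1q + 10(1−q) gives q = 3/4.
The row player's expected payoff (from either row, since indifferent) is 3·3/4 + 4·1/4 = 13/4.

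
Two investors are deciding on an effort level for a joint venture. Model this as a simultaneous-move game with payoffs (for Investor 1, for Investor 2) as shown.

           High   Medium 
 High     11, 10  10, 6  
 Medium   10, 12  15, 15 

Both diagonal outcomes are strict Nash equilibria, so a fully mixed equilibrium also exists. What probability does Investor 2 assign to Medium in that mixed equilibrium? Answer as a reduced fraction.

Investor 2's mix q on High must make Investor 1 indifferent between High and Medium.
Investor 1's payoff from High: 11q + 10(1−q). From Medium: 10q + 15(1−q).
Set equal: 1q = 5(1−q) → q = 5/6.
Probability on Medium is 1 − 5/6 = 1/6.

1/6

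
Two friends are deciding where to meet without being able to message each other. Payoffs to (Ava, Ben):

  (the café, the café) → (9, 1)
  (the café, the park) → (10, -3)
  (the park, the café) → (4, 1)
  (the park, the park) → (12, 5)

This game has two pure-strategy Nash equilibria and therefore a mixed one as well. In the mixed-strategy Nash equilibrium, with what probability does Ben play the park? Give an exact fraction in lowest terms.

Ben's mix q on the café must make Ava indifferent between the café and the park.
Ava's payoff from the café: 9q + 10(1−q). From the park: 4q + 12(1−q).
Set equal: 5q = 2(1−q) → q = 2/7.
Probability on the park is 1 − 2/7 = 5/7.

5/7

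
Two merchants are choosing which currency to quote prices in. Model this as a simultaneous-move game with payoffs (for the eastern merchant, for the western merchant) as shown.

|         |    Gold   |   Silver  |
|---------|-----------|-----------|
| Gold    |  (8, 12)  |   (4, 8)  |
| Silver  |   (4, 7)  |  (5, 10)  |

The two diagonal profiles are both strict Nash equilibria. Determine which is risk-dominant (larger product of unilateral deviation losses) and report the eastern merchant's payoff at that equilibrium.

At both Gold: the eastern merchant loses 8 − 4 = 4 by deviating; the western merchant loses 12 − 8 = 4. Product = 4·4 = 16.
At both Silver: the eastern merchant loses 5 − 4 = 1 by deviating; the western merchant loses 10 − 7 = 3. Product = 1·3 = 3.
16 > 3, so both Gold is risk-dominant. The eastern merchant's payoff there is 8.

8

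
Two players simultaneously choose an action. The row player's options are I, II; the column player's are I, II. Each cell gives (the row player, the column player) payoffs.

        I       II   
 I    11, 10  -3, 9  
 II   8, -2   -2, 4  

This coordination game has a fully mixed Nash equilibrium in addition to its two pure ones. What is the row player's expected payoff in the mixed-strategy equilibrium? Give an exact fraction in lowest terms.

The column player mixes with probability q on I, chosen so the row player is indifferent: 11q + (-3)(1−q) = 8q + (-2)(1−q) gives q = 1/4.
The row player's expected payoff (from either row, since indifferent) is 11·1/4 + (-3)·3/4 = 1/2.

1/2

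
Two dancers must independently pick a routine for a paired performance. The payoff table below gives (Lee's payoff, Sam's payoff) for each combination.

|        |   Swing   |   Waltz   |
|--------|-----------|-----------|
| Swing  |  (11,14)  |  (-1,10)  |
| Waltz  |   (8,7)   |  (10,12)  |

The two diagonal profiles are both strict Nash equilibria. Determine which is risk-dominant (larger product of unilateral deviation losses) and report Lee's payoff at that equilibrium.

10

At both Swing: Lee loses 11 − 8 = 3 by deviating; Sam loses 14 − 10 = 4. Product = 3·4 = 12.
At both Waltz: Lee loses 10 − (-1) = 11 by deviating; Sam loses 12 − 7 = 5. Product = 11·5 = 55.
55 > 12, so both Waltz is risk-dominant. Lee's payoff there is 10.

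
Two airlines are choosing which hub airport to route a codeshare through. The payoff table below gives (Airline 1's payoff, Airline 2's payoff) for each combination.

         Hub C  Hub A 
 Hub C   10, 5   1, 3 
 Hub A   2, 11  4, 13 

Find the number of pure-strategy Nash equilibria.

Both Hub C: Airline 1 gets 10 (best alternative 2); Airline 2 gets 5 (best alternative 3). Neither deviates — NE.
Both Hub A: Airline 1 gets 4 (best alternative 1); Airline 2 gets 13 (best alternative 11). Neither deviates — NE.
(Hub A, Hub C) is not a NE: Airline 1 would switch to Hub C (10 > 2).
No other cell survives both best-response checks, so there are 2 pure NE.

2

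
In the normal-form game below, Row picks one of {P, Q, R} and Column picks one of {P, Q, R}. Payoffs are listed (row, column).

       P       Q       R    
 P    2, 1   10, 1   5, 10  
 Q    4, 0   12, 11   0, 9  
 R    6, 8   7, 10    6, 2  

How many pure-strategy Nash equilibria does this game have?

1

Both Q: Row gets 12 (best alternative 10); Column gets 11 (best alternative 9). Neither deviates — NE.
Both P is not a NE: Row would switch to R (6 > 2).
No other cell survives both best-response checks, so there is 1 pure NE.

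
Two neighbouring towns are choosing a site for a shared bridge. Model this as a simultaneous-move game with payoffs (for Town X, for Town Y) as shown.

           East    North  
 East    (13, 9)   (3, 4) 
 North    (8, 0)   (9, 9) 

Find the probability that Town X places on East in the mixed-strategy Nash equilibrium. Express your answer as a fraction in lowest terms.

Town X's mix p on East must make Town Y indifferent between East and North.
Town Y's payoff from East: 9p + 0(1−p). From North: 4p + 9(1−p).
Set equal: 5p = 9(1−p) → p = 9/14.

9/14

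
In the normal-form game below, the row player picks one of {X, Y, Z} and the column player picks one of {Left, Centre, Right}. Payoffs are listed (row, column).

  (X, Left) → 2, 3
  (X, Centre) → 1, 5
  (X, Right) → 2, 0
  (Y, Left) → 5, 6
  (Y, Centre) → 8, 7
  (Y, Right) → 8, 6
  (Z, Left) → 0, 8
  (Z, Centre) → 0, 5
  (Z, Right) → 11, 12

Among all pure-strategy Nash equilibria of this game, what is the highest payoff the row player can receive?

(Y, Centre) is a pure NE (the row player: 8 ≥ 1; the column player: 7 ≥ 6). The row player gets 8.
(Z, Right) is a pure NE (the row player: 11 ≥ 8; the column player: 12 ≥ 8). The row player gets 11.
Every other cell has a profitable deviation for at least one player. Highest of {8, 11} is 11.

11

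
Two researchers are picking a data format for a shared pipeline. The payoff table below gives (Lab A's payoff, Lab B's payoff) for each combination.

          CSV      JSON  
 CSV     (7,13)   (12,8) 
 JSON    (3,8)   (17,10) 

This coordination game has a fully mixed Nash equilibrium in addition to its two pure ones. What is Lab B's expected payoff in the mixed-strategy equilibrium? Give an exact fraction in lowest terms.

Lab A mixes with probability p on CSV, chosen so Lab B is indifferent: 13p + 8(1−p) = 8p + 10(1−p) gives p = 2/7.
Lab B's expected payoff is 13·2/7 + 8·5/7 = 66/7.

66/7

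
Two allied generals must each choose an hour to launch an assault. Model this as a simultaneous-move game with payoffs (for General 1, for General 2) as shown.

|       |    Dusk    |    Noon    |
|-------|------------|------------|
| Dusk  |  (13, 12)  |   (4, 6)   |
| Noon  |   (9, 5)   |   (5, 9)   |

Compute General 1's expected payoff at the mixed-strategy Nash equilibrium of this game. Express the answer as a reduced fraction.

29/5

General 2 mixes with probability q on Dusk, chosen so General 1 is indifferent: 13q + 4(1−q) = 9q + 5(1−q) gives q = 1/5.
General 1's expected payoff (from either row, since indifferent) is 13·1/5 + 4·4/5 = 29/5.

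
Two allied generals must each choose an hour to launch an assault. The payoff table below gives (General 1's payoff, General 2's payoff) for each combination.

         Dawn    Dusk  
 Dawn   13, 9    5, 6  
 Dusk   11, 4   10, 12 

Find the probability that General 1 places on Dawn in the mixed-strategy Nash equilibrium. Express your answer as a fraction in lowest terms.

General 1's mix p on Dawn must make General 2 indifferent between Dawn and Dusk.
General 2's payoff from Dawn: 9p + 4(1−p). From Dusk: 6p + 12(1−p).
Set equal: 3p = 8(1−p) → p = 8/11.

8/11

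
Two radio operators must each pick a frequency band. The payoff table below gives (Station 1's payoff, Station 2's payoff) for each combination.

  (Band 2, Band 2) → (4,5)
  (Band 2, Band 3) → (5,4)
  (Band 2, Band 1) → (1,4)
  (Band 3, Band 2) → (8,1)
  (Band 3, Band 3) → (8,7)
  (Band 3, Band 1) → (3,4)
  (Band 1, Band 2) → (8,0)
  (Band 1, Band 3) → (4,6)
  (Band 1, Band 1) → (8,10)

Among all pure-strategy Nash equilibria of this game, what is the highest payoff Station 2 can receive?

10

Both Band 3 is a pure NE (Station 1: 8 ≥ 5; Station 2: 7 ≥ 4). Station 2 gets 7.
Both Band 1 is a pure NE (Station 1: 8 ≥ 3; Station 2: 10 ≥ 6). Station 2 gets 10.
Every other cell has a profitable deviation for at least one player. Highest of {7, 10} is 10.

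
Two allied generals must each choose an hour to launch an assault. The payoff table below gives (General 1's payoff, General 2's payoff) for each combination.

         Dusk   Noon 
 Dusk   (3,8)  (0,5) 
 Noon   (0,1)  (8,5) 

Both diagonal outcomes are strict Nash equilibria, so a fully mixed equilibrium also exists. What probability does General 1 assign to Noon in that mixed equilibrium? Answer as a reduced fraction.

3/7

General 1's mix p on Dusk must make General 2 indifferent between Dusk and Noon.
General 2's payoff from Dusk: 8p + 1(1−p). From Noon: 5p + 5(1−p).
Set equal: 3p = 4(1−p) → p = 4/7.
Probability on Noon is 1 − 4/7 = 3/7.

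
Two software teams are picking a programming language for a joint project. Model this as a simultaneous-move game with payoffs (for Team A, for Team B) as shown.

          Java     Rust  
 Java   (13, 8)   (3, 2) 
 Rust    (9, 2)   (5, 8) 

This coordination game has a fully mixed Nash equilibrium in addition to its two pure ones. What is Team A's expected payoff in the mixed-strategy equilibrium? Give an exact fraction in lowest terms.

Team B mixes with probability q on Java, chosen so Team A is indifferent: 13q + 3(1−q) = 9q + 5(1−q) gives q = 1/3.
Team A's expected payoff (from either row, since indifferent) is 13·1/3 + 3·2/3 = 19/3.

19/3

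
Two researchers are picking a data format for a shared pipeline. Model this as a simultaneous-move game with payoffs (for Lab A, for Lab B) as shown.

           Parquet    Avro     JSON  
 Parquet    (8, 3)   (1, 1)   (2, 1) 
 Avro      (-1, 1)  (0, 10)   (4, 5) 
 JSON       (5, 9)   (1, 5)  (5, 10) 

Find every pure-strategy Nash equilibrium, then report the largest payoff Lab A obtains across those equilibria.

8

Both Parquet is a pure NE (Lab A: 8 ≥ 5; Lab B: 3 ≥ 1). Lab A gets 8.
Both JSON is a pure NE (Lab A: 5 ≥ 4; Lab B: 10 ≥ 9). Lab A gets 5.
Every other cell has a profitable deviation for at least one player. Highest of {8, 5} is 8.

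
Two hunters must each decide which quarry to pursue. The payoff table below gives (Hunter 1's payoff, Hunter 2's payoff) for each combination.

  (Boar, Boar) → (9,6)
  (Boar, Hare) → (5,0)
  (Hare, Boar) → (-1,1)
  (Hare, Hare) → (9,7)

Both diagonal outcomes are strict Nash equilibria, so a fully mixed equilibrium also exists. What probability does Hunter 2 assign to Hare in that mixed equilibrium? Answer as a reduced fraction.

Hunter 2's mix q on Boar must make Hunter 1 indifferent between Boar and Hare.
Hunter 1's payoff from Boar: 9q + 5(1−q). From Hare: (-1)q + 9(1−q).
Set equal: 10q = 4(1−q) → q = 4/14 = 2/7.
Probability on Hare is 1 − 2/7 = 5/7.

5/7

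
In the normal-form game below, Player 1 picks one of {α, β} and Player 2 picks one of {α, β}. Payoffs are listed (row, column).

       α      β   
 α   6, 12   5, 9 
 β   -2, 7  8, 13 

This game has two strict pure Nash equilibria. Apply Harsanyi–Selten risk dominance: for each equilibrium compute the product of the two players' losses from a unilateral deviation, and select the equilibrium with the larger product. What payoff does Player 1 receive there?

6

At both α: Player 1 loses 6 − (-2) = 8 by deviating; Player 2 loses 12 − 9 = 3. Product = 8·3 = 24.
At both β: Player 1 loses 8 − 5 = 3 by deviating; Player 2 loses 13 − 7 = 6. Product = 3·6 = 18.
24 > 18, so both α is risk-dominant. Player 1's payoff there is 6.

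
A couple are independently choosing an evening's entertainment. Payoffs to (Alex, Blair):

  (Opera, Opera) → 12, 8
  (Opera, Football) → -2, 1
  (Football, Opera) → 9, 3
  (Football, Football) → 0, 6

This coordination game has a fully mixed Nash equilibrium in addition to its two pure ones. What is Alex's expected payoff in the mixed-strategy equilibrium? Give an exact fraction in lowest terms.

Blair mixes with probability q on Opera, chosen so Alex is indifferent: 12q + (-2)(1−q) = 9q + 0(1−q) gives q = 2/5.
Alex's expected payoff (from either row, since indifferent) is 12·2/5 + (-2)·3/5 = 18/5.

18/5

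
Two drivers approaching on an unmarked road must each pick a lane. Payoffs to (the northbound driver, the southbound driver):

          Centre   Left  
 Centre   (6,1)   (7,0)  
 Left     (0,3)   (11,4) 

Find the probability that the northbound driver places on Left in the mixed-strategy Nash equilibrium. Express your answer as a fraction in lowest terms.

The northbound driver's mix p on Centre must make the southbound driver indifferent between Centre and Left.
The southbound driver's payoff from Centre: 1p + 3(1−p). From Left: 0p + 4(1−p).
Set equal: 1p = 1(1−p) → p = 1/2.
Probability on Left is 1 − 1/2 = 1/2.

1/2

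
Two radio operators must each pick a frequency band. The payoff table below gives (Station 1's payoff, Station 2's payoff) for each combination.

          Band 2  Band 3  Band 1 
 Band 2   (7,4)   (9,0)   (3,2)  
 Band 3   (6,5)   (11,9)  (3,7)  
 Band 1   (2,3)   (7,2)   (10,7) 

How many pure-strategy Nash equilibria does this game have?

3

Both Band 2: Station 1 gets 7 (best alternative 6); Station 2 gets 4 (best alternative 2). Neither deviates — NE.
Both Band 3: Station 1 gets 11 (best alternative 9); Station 2 gets 9 (best alternative 7). Neither deviates — NE.
Both Band 1: Station 1 gets 10 (best alternative 3); Station 2 gets 7 (best alternative 3). Neither deviates — NE.
(Band 1, Band 2) is not a NE: Station 1 would switch to Band 2 (7 > 2).
No other cell survives both best-response checks, so there are 3 pure NE.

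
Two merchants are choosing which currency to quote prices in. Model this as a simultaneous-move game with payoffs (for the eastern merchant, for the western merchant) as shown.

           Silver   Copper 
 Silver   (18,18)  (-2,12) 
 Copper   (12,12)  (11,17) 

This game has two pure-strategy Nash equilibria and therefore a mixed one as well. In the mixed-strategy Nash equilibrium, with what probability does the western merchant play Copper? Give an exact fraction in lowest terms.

6/19

The western merchant's mix q on Silver must make the eastern merchant indifferent between Silver and Copper.
The eastern merchant's payoff from Silver: 18q + (-2)(1−q). From Copper: 12q + 11(1−q).
Set equal: 6q = 13(1−q) → q = 13/19.
Probability on Copper is 1 − 13/19 = 6/19.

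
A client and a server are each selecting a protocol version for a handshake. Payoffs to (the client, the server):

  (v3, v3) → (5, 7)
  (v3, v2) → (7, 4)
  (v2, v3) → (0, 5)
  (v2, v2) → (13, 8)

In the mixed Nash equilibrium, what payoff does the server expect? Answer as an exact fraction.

The client mixes with probability p on v3, chosen so the server is indifferent: 7p + 5(1−p) = 4p + 8(1−p) gives p = 1/2.
The server's expected payoff is 7·1/2 + 5·1/2 = 6.

6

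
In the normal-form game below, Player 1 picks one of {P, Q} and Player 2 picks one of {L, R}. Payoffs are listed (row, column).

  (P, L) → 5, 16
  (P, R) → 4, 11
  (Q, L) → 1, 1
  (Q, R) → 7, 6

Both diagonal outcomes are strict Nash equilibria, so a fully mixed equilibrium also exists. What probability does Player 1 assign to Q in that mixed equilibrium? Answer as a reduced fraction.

1/2

Player 1's mix p on P must make Player 2 indifferent between L and R.
Player 2's payoff from L: 16p + 1(1−p). From R: 11p + 6(1−p).
Set equal: 5p = 5(1−p) → p = 5/10 = 1/2.
Probability on Q is 1 − 1/2 = 1/2.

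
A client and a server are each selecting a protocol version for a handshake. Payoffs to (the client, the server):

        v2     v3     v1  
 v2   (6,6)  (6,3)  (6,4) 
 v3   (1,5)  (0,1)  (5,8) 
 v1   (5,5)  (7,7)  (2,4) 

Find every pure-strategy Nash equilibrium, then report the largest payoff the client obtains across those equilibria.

Both v2 is a pure NE (the client: 6 ≥ 5; the server: 6 ≥ 4). The client gets 6.
(v1, v3) is a pure NE (the client: 7 ≥ 6; the server: 7 ≥ 5). The client gets 7.
Every other cell has a profitable deviation for at least one player. Highest of {6, 7} is 7.

7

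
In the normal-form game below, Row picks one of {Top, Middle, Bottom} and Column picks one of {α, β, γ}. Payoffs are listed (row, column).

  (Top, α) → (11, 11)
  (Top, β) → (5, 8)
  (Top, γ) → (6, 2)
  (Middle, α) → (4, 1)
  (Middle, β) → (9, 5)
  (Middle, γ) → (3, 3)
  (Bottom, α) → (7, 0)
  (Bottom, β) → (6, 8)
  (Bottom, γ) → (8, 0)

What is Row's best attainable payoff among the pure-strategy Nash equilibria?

11

(Top, α) is a pure NE (Row: 11 ≥ 7; Column: 11 ≥ 8). Row gets 11.
(Middle, β) is a pure NE (Row: 9 ≥ 6; Column: 5 ≥ 3). Row gets 9.
Every other cell has a profitable deviation for at least one player. Highest of {11, 9} is 11.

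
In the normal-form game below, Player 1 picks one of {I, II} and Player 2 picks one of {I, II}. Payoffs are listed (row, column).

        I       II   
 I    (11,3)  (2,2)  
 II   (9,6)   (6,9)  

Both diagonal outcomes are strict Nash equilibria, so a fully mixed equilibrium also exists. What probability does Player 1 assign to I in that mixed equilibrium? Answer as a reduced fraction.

3/4

Player 1's mix p on I must make Player 2 indifferent between I and II.
Player 2's payoff from I: 3p + 6(1−p). From II: 2p + 9(1−p).
Set equal: 1p = 3(1−p) → p = 3/4.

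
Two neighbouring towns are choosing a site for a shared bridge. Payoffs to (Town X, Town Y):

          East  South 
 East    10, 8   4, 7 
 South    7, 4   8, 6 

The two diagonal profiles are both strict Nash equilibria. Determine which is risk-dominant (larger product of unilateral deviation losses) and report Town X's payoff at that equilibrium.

8

At both East: Town X loses 10 − 7 = 3 by deviating; Town Y loses 8 − 7 = 1. Product = 3·1 = 3.
At both South: Town X loses 8 − 4 = 4 by deviating; Town Y loses 6 − 4 = 2. Product = 4·2 = 8.
8 > 3, so both South is risk-dominant. Town X's payoff there is 8.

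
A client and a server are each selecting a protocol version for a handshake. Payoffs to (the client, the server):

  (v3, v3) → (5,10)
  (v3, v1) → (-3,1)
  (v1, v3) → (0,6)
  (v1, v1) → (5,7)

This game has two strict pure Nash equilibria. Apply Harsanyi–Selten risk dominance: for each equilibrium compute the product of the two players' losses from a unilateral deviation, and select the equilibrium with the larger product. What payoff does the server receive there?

At both v3: the client loses 5 − 0 = 5 by deviating; the server loses 10 − 1 = 9. Product = 5·9 = 45.
At both v1: the client loses 5 − (-3) = 8 by deviating; the server loses 7 − 6 = 1. Product = 8·1 = 8.
45 > 8, so both v3 is risk-dominant. The server's payoff there is 10.

10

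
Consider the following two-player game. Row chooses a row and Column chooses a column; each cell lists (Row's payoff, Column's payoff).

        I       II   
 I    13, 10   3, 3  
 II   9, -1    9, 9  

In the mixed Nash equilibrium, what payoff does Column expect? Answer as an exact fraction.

93/17

Row mixes with probability p on I, chosen so Column is indifferent: 10p + (-1)(1−p) = 3p + 9(1−p) gives p = 10/17.
Column's expected payoff is 10·10/17 + (-1)·7/17 = 93/17.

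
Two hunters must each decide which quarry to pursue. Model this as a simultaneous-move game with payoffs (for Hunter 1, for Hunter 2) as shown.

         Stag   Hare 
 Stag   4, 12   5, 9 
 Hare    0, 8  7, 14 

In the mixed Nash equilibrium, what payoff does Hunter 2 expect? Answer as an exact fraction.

32/3

Hunter 1 mixes with probability p on Stag, chosen so Hunter 2 is indifferent: 12p + 8(1−p) = 9p + 14(1−p) gives p = 2/3.
Hunter 2's expected payoff is 12·2/3 + 8·1/3 = 32/3.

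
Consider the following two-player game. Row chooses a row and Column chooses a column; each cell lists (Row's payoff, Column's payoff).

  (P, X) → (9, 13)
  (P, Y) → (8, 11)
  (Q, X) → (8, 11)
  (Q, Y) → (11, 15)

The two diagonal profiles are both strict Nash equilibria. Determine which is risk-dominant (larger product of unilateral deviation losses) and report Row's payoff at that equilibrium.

At (P, X): Row loses 9 − 8 = 1 by deviating; Column loses 13 − 11 = 2. Product = 1·2 = 2.
At (Q, Y): Row loses 11 − 8 = 3 by deviating; Column loses 15 − 11 = 4. Product = 3·4 = 12.
12 > 2, so (Q, Y) is risk-dominant. Row's payoff there is 11.

11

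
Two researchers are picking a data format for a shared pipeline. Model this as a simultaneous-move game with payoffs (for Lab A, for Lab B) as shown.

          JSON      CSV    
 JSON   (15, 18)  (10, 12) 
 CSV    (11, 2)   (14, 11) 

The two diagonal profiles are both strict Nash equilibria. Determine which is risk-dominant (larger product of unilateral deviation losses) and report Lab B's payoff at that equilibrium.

11

At both JSON: Lab A loses 15 − 11 = 4 by deviating; Lab B loses 18 − 12 = 6. Product = 4·6 = 24.
At both CSV: Lab A loses 14 − 10 = 4 by deviating; Lab B loses 11 − 2 = 9. Product = 4·9 = 36.
36 > 24, so both CSV is risk-dominant. Lab B's payoff there is 11.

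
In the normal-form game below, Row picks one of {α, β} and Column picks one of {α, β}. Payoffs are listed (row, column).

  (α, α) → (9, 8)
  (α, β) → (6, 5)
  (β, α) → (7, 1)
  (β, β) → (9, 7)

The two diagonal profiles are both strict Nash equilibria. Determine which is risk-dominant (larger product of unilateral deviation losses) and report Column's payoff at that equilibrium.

At both α: Row loses 9 − 7 = 2 by deviating; Column loses 8 − 5 = 3. Product = 2·3 = 6.
At both β: Row loses 9 − 6 = 3 by deviating; Column loses 7 − 1 = 6. Product = 3·6 = 18.
18 > 6, so both β is risk-dominant. Column's payoff there is 7.

7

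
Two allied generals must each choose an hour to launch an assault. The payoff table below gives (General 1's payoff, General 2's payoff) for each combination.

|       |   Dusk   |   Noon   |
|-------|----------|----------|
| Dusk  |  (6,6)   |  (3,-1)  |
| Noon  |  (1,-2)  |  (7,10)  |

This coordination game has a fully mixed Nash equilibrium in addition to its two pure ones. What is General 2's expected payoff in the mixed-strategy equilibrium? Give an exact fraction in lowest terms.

58/19

General 1 mixes with probability p on Dusk, chosen so General 2 is indifferent: 6p + (-2)(1−p) = (-1)p + 10(1−p) gives p = 12/19.
General 2's expected payoff is 6·12/19 + (-2)·7/19 = 58/19.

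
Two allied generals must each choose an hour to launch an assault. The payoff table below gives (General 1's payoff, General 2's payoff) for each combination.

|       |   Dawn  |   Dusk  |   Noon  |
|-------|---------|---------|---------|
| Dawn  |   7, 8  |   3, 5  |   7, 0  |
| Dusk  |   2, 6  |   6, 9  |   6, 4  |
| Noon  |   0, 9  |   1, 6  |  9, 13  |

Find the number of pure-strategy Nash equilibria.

Both Dawn: General 1 gets 7 (best alternative 2); General 2 gets 8 (best alternative 5). Neither deviates — NE.
Both Dusk: General 1 gets 6 (best alternative 3); General 2 gets 9 (best alternative 6). Neither deviates — NE.
Both Noon: General 1 gets 9 (best alternative 7); General 2 gets 13 (best alternative 9). Neither deviates — NE.
(Dusk, Dawn) is not a NE: General 1 would switch to Dawn (7 > 2).
No other cell survives both best-response checks, so there are 3 pure NE.

3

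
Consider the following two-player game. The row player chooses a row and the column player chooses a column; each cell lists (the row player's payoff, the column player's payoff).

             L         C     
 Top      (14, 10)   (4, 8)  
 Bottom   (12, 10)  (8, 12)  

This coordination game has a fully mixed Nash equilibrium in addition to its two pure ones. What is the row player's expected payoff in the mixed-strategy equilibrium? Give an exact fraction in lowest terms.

The column player mixes with probability q on L, chosen so the row player is indifferent: 14q + 4(1−q) = 12q + 8(1−q) gives q = 2/3.
The row player's expected payoff (from either row, since indifferent) is 14·2/3 + 4·1/3 = 32/3.

32/3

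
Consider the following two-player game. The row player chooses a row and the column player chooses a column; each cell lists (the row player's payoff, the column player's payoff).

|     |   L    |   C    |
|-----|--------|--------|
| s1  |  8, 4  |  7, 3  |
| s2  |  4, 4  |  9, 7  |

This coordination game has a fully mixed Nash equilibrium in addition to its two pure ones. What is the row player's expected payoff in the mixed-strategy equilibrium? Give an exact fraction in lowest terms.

22/3

The column player mixes with probability q on L, chosen so the row player is indifferent: 8q + 7(1−q) = 4q + 9(1−q) gives q = 1/3.
The row player's expected payoff (from either row, since indifferent) is 8·1/3 + 7·2/3 = 22/3.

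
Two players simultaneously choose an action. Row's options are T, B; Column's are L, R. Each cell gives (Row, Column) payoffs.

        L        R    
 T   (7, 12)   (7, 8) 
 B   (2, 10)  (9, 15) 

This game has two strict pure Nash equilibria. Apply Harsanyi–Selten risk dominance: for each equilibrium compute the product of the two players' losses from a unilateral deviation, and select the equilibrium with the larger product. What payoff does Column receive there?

12

At (T, L): Row loses 7 − 2 = 5 by deviating; Column loses 12 − 8 = 4. Product = 5·4 = 20.
At (B, R): Row loses 9 − 7 = 2 by deviating; Column loses 15 − 10 = 5. Product = 2·5 = 10.
20 > 10, so (T, L) is risk-dominant. Column's payoff there is 12.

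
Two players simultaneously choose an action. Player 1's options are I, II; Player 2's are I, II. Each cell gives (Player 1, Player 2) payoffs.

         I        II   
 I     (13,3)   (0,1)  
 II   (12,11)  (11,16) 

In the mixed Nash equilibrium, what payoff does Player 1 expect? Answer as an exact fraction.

Player 2 mixes with probability q on I, chosen so Player 1 is indifferent: 13q + 0(1−q) = 12q + 11(1−q) gives q = 11/12.
Player 1's expected payoff (from either row, since indifferent) is 13·11/12 + 0·1/12 = 143/12.

143/12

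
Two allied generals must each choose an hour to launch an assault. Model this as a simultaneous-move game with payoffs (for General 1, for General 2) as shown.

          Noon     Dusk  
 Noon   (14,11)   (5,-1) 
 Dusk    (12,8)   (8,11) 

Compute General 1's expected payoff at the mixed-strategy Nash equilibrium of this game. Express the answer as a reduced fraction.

General 2 mixes with probability q on Noon, chosen so General 1 is indifferent: 14q + 5(1−q) = 12q + 8(1−q) gives q = 3/5.
General 1's expected payoff (from either row, since indifferent) is 14·3/5 + 5·2/5 = 52/5.

52/5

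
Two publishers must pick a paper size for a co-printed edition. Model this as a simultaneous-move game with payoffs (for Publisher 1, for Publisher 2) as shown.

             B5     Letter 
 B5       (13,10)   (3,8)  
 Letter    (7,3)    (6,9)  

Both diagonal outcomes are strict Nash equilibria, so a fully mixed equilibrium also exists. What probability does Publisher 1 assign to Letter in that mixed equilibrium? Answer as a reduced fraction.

Publisher 1's mix p on B5 must make Publisher 2 indifferent between B5 and Letter.
Publisher 2's payoff from B5: 10p + 3(1−p). From Letter: 8p + 9(1−p).
Set equal: 2p = 6(1−p) → p = 6/8 = 3/4.
Probability on Letter is 1 − 3/4 = 1/4.

1/4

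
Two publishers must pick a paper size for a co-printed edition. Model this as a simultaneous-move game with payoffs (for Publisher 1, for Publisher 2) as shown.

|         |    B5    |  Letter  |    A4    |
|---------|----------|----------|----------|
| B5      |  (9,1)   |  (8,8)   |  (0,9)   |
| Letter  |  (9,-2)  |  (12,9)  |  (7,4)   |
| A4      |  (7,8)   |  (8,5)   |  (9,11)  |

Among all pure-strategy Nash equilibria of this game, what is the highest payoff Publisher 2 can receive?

Both Letter is a pure NE (Publisher 1: 12 ≥ 8; Publisher 2: 9 ≥ 4). Publisher 2 gets 9.
Both A4 is a pure NE (Publisher 1: 9 ≥ 7; Publisher 2: 11 ≥ 8). Publisher 2 gets 11.
Every other cell has a profitable deviation for at least one player. Highest of {9, 11} is 11.

11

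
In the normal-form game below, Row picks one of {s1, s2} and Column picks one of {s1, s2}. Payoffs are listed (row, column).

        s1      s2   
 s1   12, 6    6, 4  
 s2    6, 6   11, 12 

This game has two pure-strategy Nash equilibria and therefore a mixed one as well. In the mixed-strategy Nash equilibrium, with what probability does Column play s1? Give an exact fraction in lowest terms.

Column's mix q on s1 must make Row indifferent between s1 and s2.
Row's payoff from s1: 12q + 6(1−q). From s2: 6q + 11(1−q).
Set equal: 6q = 5(1−q) → q = 5/11.

5/11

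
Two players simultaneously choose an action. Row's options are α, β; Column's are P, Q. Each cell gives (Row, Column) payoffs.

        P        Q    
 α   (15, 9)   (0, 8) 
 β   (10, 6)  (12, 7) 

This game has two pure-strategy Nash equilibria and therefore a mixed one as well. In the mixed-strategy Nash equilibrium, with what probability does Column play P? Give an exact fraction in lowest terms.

12/17

Column's mix q on P must make Row indifferent between α and β.
Row's payoff from α: 15q + 0(1−q). From β: 10q + 12(1−q).
Set equal: 5q = 12(1−q) → q = 12/17.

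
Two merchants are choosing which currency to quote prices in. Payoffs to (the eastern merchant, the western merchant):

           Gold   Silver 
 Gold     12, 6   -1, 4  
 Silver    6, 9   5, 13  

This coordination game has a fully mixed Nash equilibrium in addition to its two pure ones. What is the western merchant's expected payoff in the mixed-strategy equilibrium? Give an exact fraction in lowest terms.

7

The eastern merchant mixes with probability p on Gold, chosen so the western merchant is indifferent: 6p + 9(1−p) = 4p + 13(1−p) gives p = 2/3.
The western merchant's expected payoff is 6·2/3 + 9·1/3 = 7.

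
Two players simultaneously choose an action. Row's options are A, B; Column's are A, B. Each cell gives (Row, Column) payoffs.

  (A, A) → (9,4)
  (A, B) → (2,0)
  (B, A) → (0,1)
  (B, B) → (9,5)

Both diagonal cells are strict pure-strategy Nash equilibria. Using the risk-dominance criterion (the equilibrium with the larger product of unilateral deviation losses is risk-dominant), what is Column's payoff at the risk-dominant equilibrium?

At both A: Row loses 9 − 0 = 9 by deviating; Column loses 4 − 0 = 4. Product = 9·4 = 36.
At both B: Row loses 9 − 2 = 7 by deviating; Column loses 5 − 1 = 4. Product = 7·4 = 28.
36 > 28, so both A is risk-dominant. Column's payoff there is 4.

4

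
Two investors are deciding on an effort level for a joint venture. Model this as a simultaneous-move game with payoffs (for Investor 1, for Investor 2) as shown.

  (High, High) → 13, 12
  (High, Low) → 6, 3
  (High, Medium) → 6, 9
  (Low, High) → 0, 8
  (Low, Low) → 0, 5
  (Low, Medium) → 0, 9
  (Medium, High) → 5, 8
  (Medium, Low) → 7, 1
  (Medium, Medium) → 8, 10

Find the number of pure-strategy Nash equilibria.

Both High: Investor 1 gets 13 (best alternative 5); Investor 2 gets 12 (best alternative 9). Neither deviates — NE.
Both Medium: Investor 1 gets 8 (best alternative 6); Investor 2 gets 10 (best alternative 8). Neither deviates — NE.
Both Low is not a NE: Investor 1 would switch to Medium (7 > 0).
No other cell survives both best-response checks, so there are 2 pure NE.

2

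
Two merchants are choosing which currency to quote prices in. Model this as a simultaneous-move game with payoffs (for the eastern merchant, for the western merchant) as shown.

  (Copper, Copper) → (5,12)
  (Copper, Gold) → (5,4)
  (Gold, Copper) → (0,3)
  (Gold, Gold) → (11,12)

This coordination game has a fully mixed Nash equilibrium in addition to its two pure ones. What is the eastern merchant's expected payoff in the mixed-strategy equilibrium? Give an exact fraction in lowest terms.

5

The western merchant mixes with probability q on Copper, chosen so the eastern merchant is indifferent: 5q + 5(1−q) = 0q + 11(1−q) gives q = 6/11.
The eastern merchant's expected payoff (from either row, since indifferent) is 5·6/11 + 5·5/11 = 5.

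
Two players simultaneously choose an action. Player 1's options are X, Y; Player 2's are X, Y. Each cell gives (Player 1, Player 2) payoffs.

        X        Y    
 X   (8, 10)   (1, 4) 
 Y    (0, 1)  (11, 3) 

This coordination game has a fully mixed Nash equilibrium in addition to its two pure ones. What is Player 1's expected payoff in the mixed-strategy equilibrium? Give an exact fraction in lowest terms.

Player 2 mixes with probability q on X, chosen so Player 1 is indifferent: 8q + 1(1−q) = 0q + 11(1−q) gives q = 5/9.
Player 1's expected payoff (from either row, since indifferent) is 8·5/9 + 1·4/9 = 44/9.

44/9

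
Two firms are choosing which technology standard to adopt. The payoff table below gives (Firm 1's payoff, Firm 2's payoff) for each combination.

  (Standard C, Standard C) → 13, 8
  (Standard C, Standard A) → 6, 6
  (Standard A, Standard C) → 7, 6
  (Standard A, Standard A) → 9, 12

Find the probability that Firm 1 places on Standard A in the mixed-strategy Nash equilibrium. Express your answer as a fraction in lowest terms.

Firm 1's mix p on Standard C must make Firm 2 indifferent between Standard C and Standard A.
Firm 2's payoff from Standard C: 8p + 6(1−p). From Standard A: 6p + 12(1−p).
Set equal: 2p = 6(1−p) → p = 6/8 = 3/4.
Probability on Standard A is 1 − 3/4 = 1/4.

1/4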